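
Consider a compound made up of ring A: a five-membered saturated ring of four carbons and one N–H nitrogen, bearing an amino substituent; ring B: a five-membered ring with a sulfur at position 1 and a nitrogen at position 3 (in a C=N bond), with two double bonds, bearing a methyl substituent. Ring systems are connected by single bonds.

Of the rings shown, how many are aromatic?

1

Ring A has only sp³ atoms, so it is not fully conjugated — not aromatic (pyrrolidine).
Ring B has a continuous p-orbital overlap around the ring; 2 ring double bonds (4 π electrons) plus a heteroatom lone pair (2) give 6 π electrons. 6 = 4(1)+2, so ring B is aromatic (thiazole).
Aromatic: B. Total: 1.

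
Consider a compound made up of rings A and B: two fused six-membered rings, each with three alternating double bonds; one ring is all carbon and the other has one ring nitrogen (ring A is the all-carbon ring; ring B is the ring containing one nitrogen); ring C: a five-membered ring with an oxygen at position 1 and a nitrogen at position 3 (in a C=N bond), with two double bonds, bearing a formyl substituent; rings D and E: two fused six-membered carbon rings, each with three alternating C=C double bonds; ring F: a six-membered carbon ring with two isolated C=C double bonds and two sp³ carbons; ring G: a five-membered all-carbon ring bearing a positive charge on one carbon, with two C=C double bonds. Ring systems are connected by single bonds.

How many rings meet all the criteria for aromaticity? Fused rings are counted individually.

Rings A and B form a fused bicyclic system (with one nitrogen) with 10 sp² atoms and 10 π electrons from ring double bonds. 10 = 4(2)+2, so the system is aromatic and both rings count as aromatic (quinoline).
Ring C has a continuous p-orbital overlap around the ring; 2 ring double bonds (4 π electrons) plus a heteroatom lone pair (2) give 6 π electrons. That satisfies 4n+2 with n=1, so ring C is aromatic (oxazole).
Rings D and E form a fused bicyclic system with 10 sp² atoms and 10 π electrons from ring double bonds. 10 = 4(2)+2, so the system is aromatic and both rings count as aromatic (naphthalene).
Ring F has two sp³ carbons, so it is not fully conjugated — not aromatic (1,4-cyclohexadiene).
Ring G has only sp² ring atoms; a planar conformation would have a fully conjugated π system of 4 electrons. But 4 = 4(1), which is 4n not 4n+2, so ring G is not aromatic (cyclopentadienyl cation).
Aromatic: A, B, C, D, E. Total: 5.

5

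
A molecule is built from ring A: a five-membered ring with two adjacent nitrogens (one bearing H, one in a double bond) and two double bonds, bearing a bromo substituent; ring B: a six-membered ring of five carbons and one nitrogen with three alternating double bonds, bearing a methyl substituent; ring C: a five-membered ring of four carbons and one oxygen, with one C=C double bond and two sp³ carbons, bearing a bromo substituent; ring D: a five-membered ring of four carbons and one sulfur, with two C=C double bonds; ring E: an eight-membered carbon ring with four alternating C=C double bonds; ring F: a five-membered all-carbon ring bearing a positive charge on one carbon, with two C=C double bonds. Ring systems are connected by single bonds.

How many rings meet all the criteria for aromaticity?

Ring A has a continuous p-orbital overlap around the ring; 2 ring double bonds (4 π electrons) plus a heteroatom lone pair (2) give 6 π electrons. 6 = 4(1)+2, so ring A is aromatic (pyrazole).
Ring B has a continuous p-orbital overlap around the ring; 3 ring double bonds give 6 π electrons. That satisfies 4n+2 with n=1, so ring B is aromatic (pyridine).
Ring C has two sp³ carbons, so it is not fully conjugated — not aromatic (2,3-dihydrofuran).
Ring D is fully conjugated (every ring atom contributes a p orbital); 2 ring double bonds (4 π electrons) plus a heteroatom lone pair (2) give 6 π electrons. 6 = 4(1)+2, so ring D is aromatic (thiophene).
Ring E has only sp² ring atoms; a planar conformation would have a fully conjugated π system of 8 electrons. But 8 = 4(2), which is 4n not 4n+2, so ring E is not aromatic (cyclooctatetraene) — cyclooctatetraene distorts into a non-planar tub to avoid antiaromaticity.
Ring F has only sp² ring atoms; a planar conformation would have a fully conjugated π system of 4 electrons. But 4 = 4(1), which is 4n not 4n+2, so ring F is not aromatic (cyclopentadienyl cation).
Aromatic: A, B, D. Total: 3.

3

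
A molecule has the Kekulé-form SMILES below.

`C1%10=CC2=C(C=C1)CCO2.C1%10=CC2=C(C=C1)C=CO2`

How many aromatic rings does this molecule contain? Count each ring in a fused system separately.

The SMILES encodes a six-membered carbon ring with three alternating C=C double bonds, fused to a five-membered ring containing one oxygen and two sp³ carbons; a six-membered carbon ring with three alternating C=C double bonds, fused to a five-membered ring containing one oxygen and two C=C double bonds.
The 6-membered ring has a continuous p-orbital overlap around the ring; 3 ring double bonds give 6 π electrons. 6 = 4(1)+2, so it is aromatic (benzene ring).
The 5-membered ring with one oxygen has two sp³ carbons, so it is not fully conjugated — not aromatic (oxolane ring).
The fused 6/5-membered bicyclic (with one oxygen) is a single π system with 9 sp² atoms and 10 π electrons from ring double bonds plus a heteroatom lone pair. 10 = 4(2)+2, so the system is aromatic and both rings count as aromatic (benzofuran).
3 of the 4 rings are aromatic. Total: 3.

3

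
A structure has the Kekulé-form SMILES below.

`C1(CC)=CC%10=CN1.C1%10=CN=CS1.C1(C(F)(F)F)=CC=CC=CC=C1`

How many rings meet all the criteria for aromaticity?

2

The SMILES encodes a five-membered ring of four carbons and one nitrogen bearing a hydrogen, with two C=C double bonds; a five-membered ring with a sulfur at position 1 and a nitrogen at position 3 (in a C=N bond), with two double bonds; an eight-membered carbon ring with four alternating C=C double bonds.
The 5-membered ring with one N–H is planar and fully conjugated; 2 ring double bonds (4 π electrons) plus a heteroatom lone pair (2) give 6 π electrons. 6 = 4(1)+2, so it is aromatic (pyrrole).
The 5-membered ring with one sulfur and one =N– is fully conjugated (every ring atom contributes a p orbital); 2 ring double bonds (4 π electrons) plus a heteroatom lone pair (2) give 6 π electrons. That satisfies 4n+2 with n=1, so it is aromatic (thiazole).
The 8-membered ring has only sp² ring atoms; a planar conformation would have a fully conjugated π system of 8 electrons. But 8 = 4(2), which is 4n not 4n+2, so it is not aromatic (cyclooctatetraene) — cyclooctatetraene distorts into a non-planar tub to avoid antiaromaticity.
2 of the 3 rings are aromatic. Total: 2.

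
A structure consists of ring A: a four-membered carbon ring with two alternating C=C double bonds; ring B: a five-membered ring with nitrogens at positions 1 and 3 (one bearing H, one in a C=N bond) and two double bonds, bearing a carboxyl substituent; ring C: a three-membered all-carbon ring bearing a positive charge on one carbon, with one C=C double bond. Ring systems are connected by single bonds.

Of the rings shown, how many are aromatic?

2

Ring A has only sp² ring atoms; a planar conformation would have a fully conjugated π system of 4 electrons. But 4 = 4(1), which is 4n not 4n+2, so ring A is not aromatic (cyclobutadiene) — cyclobutadiene is antiaromatic and distorts to a rectangle.
Ring B has a continuous p-orbital overlap around the ring; 2 ring double bonds (4 π electrons) plus a heteroatom lone pair (2) give 6 π electrons. That satisfies 4n+2 with n=1, so ring B is aromatic (imidazole).
Ring C is planar and fully conjugated; 1 ring double bond (2 π electrons) plus the carbocation's empty p orbital (0, but keeps the ring conjugated) give 2 π electrons. 2 = 4(0)+2, so ring C is aromatic (cyclopropenyl cation).
Aromatic: B, C. Total: 2.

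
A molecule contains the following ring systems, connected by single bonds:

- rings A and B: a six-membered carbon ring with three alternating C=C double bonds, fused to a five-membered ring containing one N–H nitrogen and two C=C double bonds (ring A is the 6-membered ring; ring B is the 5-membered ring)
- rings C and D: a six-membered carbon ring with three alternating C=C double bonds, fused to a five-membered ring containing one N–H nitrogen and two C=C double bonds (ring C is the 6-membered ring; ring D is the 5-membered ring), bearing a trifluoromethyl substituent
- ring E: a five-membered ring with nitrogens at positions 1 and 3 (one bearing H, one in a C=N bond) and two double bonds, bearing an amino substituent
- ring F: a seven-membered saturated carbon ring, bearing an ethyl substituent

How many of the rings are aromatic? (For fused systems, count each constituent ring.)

5

Rings A and B form a fused bicyclic system (with one N–H) with 9 sp² atoms and 10 π electrons from ring double bonds plus a heteroatom lone pair. 10 = 4(2)+2, so the system is aromatic and both rings count as aromatic (indole).
Rings C and D form a fused bicyclic system (with one N–H) with 9 sp² atoms and 10 π electrons from ring double bonds plus a heteroatom lone pair. 10 = 4(2)+2, so the system is aromatic and both rings count as aromatic (indole).
Ring E has a continuous p-orbital overlap around the ring; 2 ring double bonds (4 π electrons) plus a heteroatom lone pair (2) give 6 π electrons. That satisfies 4n+2 with n=1, so ring E is aromatic (imidazole).
Ring F has only sp³ atoms, so it is not fully conjugated — not aromatic (cycloheptane).
Aromatic: A, B, C, D, E. Total: 5.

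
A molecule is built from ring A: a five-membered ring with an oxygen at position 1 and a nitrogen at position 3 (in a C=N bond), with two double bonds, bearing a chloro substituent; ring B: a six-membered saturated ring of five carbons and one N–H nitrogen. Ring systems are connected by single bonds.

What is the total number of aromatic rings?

Ring A has a continuous p-orbital overlap around the ring; 2 ring double bonds (4 π electrons) plus a heteroatom lone pair (2) give 6 π electrons. That satisfies 4n+2 with n=1, so ring A is aromatic (oxazole).
Ring B has only sp³ atoms, so it is not fully conjugated — not aromatic (piperidine).
Aromatic: A. Total: 1.

1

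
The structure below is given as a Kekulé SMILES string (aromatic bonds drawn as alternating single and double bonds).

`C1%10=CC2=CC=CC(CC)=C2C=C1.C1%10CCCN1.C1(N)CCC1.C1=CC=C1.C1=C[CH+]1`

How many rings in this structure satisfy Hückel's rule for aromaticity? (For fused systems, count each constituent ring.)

The SMILES encodes two fused six-membered carbon rings, each with three alternating C=C double bonds; a five-membered saturated ring of four carbons and one N–H nitrogen; a four-membered saturated carbon ring; a four-membered carbon ring with two alternating C=C double bonds; a three-membered all-carbon ring bearing a positive charge on one carbon, with one C=C double bond.
The fused 6/6-membered bicyclic is a single π system with 10 sp² atoms and 10 π electrons from ring double bonds. 10 = 4(2)+2, so the system is aromatic and both rings count as aromatic (naphthalene).
The 5-membered ring with one N–H has only sp³ atoms, so it is not fully conjugated — not aromatic (pyrrolidine).
The 4-membered ring has only sp³ atoms, so it is not fully conjugated — not aromatic (cyclobutane).
The second 4-membered ring has only sp² ring atoms; a planar conformation would have a fully conjugated π system of 4 electrons. But 4 = 4(1), which is 4n not 4n+2, so it is not aromatic (cyclobutadiene) — cyclobutadiene is antiaromatic and distorts to a rectangle.
The 3-membered ring has a continuous p-orbital overlap around the ring; 1 ring double bond (2 π electrons) plus the carbocation's empty p orbital (0, but keeps the ring conjugated) give 2 π electrons. 2 = 4(0)+2, so it is aromatic (cyclopropenyl cation).
3 of the 6 rings are aromatic. Total: 3.

3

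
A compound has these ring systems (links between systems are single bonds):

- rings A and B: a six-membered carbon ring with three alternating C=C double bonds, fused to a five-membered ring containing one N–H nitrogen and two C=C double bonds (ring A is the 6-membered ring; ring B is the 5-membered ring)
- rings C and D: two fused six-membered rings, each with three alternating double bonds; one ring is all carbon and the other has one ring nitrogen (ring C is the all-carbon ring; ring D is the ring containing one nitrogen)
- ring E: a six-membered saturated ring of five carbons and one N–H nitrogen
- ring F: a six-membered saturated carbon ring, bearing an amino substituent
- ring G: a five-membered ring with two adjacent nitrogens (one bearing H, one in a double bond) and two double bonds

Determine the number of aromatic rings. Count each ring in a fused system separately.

5

Rings A and B form a fused bicyclic system (with one N–H) with 9 sp² atoms and 10 π electrons from ring double bonds plus a heteroatom lone pair. 10 = 4(2)+2, so the system is aromatic and both rings count as aromatic (indole).
Rings C and D form a fused bicyclic system (with one nitrogen) with 10 sp² atoms and 10 π electrons from ring double bonds. 10 = 4(2)+2, so the system is aromatic and both rings count as aromatic (quinoline).
Ring E has only sp³ atoms, so it is not fully conjugated — not aromatic (piperidine).
Ring F has only sp³ atoms, so it is not fully conjugated — not aromatic (cyclohexane).
Ring G is fully conjugated (every ring atom contributes a p orbital); 2 ring double bonds (4 π electrons) plus a heteroatom lone pair (2) give 6 π electrons. That satisfies 4n+2 with n=1, so ring G is aromatic (pyrazole).
Aromatic: A, B, C, D, G. Total: 5.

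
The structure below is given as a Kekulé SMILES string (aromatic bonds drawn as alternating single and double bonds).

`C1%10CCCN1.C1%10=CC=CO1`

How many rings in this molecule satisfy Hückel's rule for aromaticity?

1

The SMILES encodes a five-membered saturated ring of four carbons and one N–H nitrogen; a five-membered ring of four carbons and one oxygen, with two C=C double bonds.
The 5-membered ring with one N–H has only sp³ atoms, so it is not fully conjugated — not aromatic (pyrrolidine).
The 5-membered ring with one oxygen is planar and fully conjugated; 2 ring double bonds (4 π electrons) plus a heteroatom lone pair (2) give 6 π electrons. Since 6 = 4n+2 (n=1), it is aromatic (furan).
1 of the 2 rings is aromatic. Total: 1.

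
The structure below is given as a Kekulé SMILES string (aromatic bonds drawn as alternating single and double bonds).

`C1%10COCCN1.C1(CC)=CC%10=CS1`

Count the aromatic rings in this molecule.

The SMILES encodes a six-membered saturated ring with an oxygen and an N–H nitrogen at positions 1 and 4; a five-membered ring of four carbons and one sulfur, with two C=C double bonds.
The 6-membered ring with one oxygen and one N–H (1,4) has only sp³ atoms, so it is not fully conjugated — not aromatic (morpholine).
The 5-membered ring with one sulfur is fully conjugated (every ring atom contributes a p orbital); 2 ring double bonds (4 π electrons) plus a heteroatom lone pair (2) give 6 π electrons. That satisfies 4n+2 with n=1, so it is aromatic (thiophene).
1 of the 2 rings is aromatic. Total: 1.

1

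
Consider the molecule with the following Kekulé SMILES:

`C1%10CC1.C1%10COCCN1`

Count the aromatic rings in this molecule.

The SMILES encodes a three-membered saturated carbon ring; a six-membered saturated ring with an oxygen and an N–H nitrogen at positions 1 and 4.
The 3-membered ring has only sp³ atoms, so it is not fully conjugated — not aromatic (cyclopropane).
The 6-membered ring with one oxygen and one N–H (1,4) has only sp³ atoms, so it is not fully conjugated — not aromatic (morpholine).
None of the rings are aromatic. Total: 0.

0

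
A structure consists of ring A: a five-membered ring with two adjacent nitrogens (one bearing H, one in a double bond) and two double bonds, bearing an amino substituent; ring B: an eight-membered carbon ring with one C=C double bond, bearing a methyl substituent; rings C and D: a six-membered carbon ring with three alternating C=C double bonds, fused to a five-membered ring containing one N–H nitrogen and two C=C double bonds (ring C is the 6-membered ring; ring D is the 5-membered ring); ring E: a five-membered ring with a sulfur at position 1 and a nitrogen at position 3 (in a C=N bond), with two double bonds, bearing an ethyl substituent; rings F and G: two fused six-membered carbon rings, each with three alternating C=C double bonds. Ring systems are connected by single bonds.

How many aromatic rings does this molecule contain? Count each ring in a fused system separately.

6

Ring A is fully conjugated (every ring atom contributes a p orbital); 2 ring double bonds (4 π electrons) plus a heteroatom lone pair (2) give 6 π electrons. Since 6 = 4n+2 (n=1), ring A is aromatic (pyrazole).
Ring B has six sp³ carbons, so it is not fully conjugated — not aromatic (cyclooctene).
Rings C and D form a fused bicyclic system (with one N–H) with 9 sp² atoms and 10 π electrons from ring double bonds plus a heteroatom lone pair. 10 = 4(2)+2, so the system is aromatic and both rings count as aromatic (indole).
Ring E has a continuous p-orbital overlap around the ring; 2 ring double bonds (4 π electrons) plus a heteroatom lone pair (2) give 6 π electrons. That satisfies 4n+2 with n=1, so ring E is aromatic (thiazole).
Rings F and G form a fused bicyclic system with 10 sp² atoms and 10 π electrons from ring double bonds. 10 = 4(2)+2, so the system is aromatic and both rings count as aromatic (naphthalene).
Aromatic: A, C, D, E, F, G. Total: 6.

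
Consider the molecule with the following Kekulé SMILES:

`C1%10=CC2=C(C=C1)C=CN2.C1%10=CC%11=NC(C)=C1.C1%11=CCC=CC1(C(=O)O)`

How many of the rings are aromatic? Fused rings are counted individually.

The SMILES encodes a six-membered carbon ring with three alternating C=C double bonds, fused to a five-membered ring containing one N–H nitrogen and two C=C double bonds; a six-membered ring of five carbons and one nitrogen with three alternating double bonds; a six-membered carbon ring with two isolated C=C double bonds and two sp³ carbons.
The fused 6/5-membered bicyclic (with one N–H) is a single π system with 9 sp² atoms and 10 π electrons from ring double bonds plus a heteroatom lone pair. 10 = 4(2)+2, so the system is aromatic and both rings count as aromatic (indole).
The 6-membered ring with one nitrogen is fully conjugated (every ring atom contributes a p orbital); 3 ring double bonds give 6 π electrons. 6 = 4(1)+2, so it is aromatic (pyridine).
The 6-membered ring has two sp³ carbons, so it is not fully conjugated — not aromatic (1,4-cyclohexadiene).
3 of the 4 rings are aromatic. Total: 3.

3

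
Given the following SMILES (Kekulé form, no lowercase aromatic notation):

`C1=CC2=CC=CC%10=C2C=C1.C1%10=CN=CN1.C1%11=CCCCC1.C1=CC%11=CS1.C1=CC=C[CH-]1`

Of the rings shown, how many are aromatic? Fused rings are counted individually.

The SMILES encodes two fused six-membered carbon rings, each with three alternating C=C double bonds; a five-membered ring with nitrogens at positions 1 and 3 (one bearing H, one in a C=N bond) and two double bonds; a six-membered carbon ring with one C=C double bond; a five-membered ring of four carbons and one sulfur, with two C=C double bonds; a five-membered all-carbon ring bearing a negative charge on one carbon, with two C=C double bonds.
The fused 6/6-membered bicyclic is a single π system with 10 sp² atoms and 10 π electrons from ring double bonds. 10 = 4(2)+2, so the system is aromatic and both rings count as aromatic (naphthalene).
The 5-membered ring with two nitrogens (one N–H, one =N–) is planar and fully conjugated; 2 ring double bonds (4 π electrons) plus a heteroatom lone pair (2) give 6 π electrons. That satisfies 4n+2 with n=1, so it is aromatic (imidazole).
The 6-membered ring has four sp³ carbons, so it is not fully conjugated — not aromatic (cyclohexene).
The 5-membered ring with one sulfur is fully conjugated (every ring atom contributes a p orbital); 2 ring double bonds (4 π electrons) plus a heteroatom lone pair (2) give 6 π electrons. Since 6 = 4n+2 (n=1), it is aromatic (thiophene).
The 5-membered ring has a continuous p-orbital overlap around the ring; 2 ring double bonds (4 π electrons) plus the carbanion lone pair (2) give 6 π electrons. 6 = 4(1)+2, so it is aromatic (cyclopentadienyl anion).
5 of the 6 rings are aromatic. Total: 5.

5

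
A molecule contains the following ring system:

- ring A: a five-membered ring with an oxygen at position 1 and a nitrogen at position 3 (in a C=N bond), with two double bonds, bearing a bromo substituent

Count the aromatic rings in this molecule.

Ring A is planar and fully conjugated; 2 ring double bonds (4 π electrons) plus a heteroatom lone pair (2) give 6 π electrons. 6 = 4(1)+2, so ring A is aromatic (oxazole).

1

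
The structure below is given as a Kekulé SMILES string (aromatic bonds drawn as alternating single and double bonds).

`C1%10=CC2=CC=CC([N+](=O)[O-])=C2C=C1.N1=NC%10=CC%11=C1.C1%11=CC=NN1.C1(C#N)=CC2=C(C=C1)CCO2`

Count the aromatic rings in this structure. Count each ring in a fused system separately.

5

The SMILES encodes two fused six-membered carbon rings, each with three alternating C=C double bonds; a six-membered ring with two adjacent nitrogens and three alternating double bonds; a five-membered ring with two adjacent nitrogens (one bearing H, one in a double bond) and two double bonds; a six-membered carbon ring with three alternating C=C double bonds, fused to a five-membered ring containing one oxygen and two sp³ carbons.
The fused 6/6-membered bicyclic is a single π system with 10 sp² atoms and 10 π electrons from ring double bonds. 10 = 4(2)+2, so the system is aromatic and both rings count as aromatic (naphthalene).
The 6-membered ring with two nitrogens (1,2) is planar and fully conjugated; 3 ring double bonds give 6 π electrons. That satisfies 4n+2 with n=1, so it is aromatic (pyridazine).
The 5-membered ring with two adjacent nitrogens (one N–H, one =N–) has a continuous p-orbital overlap around the ring; 2 ring double bonds (4 π electrons) plus a heteroatom lone pair (2) give 6 π electrons. That satisfies 4n+2 with n=1, so it is aromatic (pyrazole).
The 6-membered ring is planar and fully conjugated; 3 ring double bonds give 6 π electrons. Since 6 = 4n+2 (n=1), it is aromatic (benzene ring).
The 5-membered ring with one oxygen has two sp³ carbons, so it is not fully conjugated — not aromatic (oxolane ring).
5 of the 6 rings are aromatic. Total: 5.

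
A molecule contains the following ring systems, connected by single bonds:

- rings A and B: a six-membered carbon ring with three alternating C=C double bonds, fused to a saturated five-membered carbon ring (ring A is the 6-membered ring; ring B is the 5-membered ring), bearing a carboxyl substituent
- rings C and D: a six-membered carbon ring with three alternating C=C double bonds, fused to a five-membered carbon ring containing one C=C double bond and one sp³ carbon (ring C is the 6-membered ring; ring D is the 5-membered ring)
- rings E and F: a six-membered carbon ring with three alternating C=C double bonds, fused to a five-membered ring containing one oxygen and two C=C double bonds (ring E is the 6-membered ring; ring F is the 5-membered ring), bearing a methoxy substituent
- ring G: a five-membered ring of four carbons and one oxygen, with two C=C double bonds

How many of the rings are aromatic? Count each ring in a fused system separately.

5

Ring A has a continuous p-orbital overlap around the ring; 3 ring double bonds give 6 π electrons. Since 6 = 4n+2 (n=1), ring A is aromatic (benzene ring).
Ring B has three sp³ carbons, so it is not fully conjugated — not aromatic (cyclopentane ring).
Ring C has a continuous p-orbital overlap around the ring; 3 ring double bonds give 6 π electrons. 6 = 4(1)+2, so ring C is aromatic (benzene ring).
Ring D has one sp³ carbon, so it is not fully conjugated — not aromatic (cyclopentene ring).
Rings E and F form a fused bicyclic system (with one oxygen) with 9 sp² atoms and 10 π electrons from ring double bonds plus a heteroatom lone pair. 10 = 4(2)+2, so the system is aromatic and both rings count as aromatic (benzofuran).
Ring G is planar and fully conjugated; 2 ring double bonds (4 π electrons) plus a heteroatom lone pair (2) give 6 π electrons. That satisfies 4n+2 with n=1, so ring G is aromatic (furan).
Aromatic: A, C, E, F, G. Total: 5.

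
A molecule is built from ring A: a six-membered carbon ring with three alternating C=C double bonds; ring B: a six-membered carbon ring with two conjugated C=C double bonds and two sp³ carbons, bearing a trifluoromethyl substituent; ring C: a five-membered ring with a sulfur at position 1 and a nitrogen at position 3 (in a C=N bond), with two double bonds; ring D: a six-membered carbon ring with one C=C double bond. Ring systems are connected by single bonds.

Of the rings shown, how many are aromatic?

Ring A is planar and fully conjugated; 3 ring double bonds give 6 π electrons. 6 = 4(1)+2, so ring A is aromatic (benzene).
Ring B has two sp³ carbons, so it is not fully conjugated — not aromatic (1,3-cyclohexadiene).
Ring C has a continuous p-orbital overlap around the ring; 2 ring double bonds (4 π electrons) plus a heteroatom lone pair (2) give 6 π electrons. That satisfies 4n+2 with n=1, so ring C is aromatic (thiazole).
Ring D has four sp³ carbons, so it is not fully conjugated — not aromatic (cyclohexene).
Aromatic: A, C. Total: 2.

2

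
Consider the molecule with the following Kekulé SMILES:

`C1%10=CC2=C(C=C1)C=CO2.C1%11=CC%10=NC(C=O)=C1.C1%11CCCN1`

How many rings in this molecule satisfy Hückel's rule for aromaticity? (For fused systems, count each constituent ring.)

The SMILES encodes a six-membered carbon ring with three alternating C=C double bonds, fused to a five-membered ring containing one oxygen and two C=C double bonds; a six-membered ring of five carbons and one nitrogen with three alternating double bonds; a five-membered saturated ring of four carbons and one N–H nitrogen.
The fused 6/5-membered bicyclic (with one oxygen) is a single π system with 9 sp² atoms and 10 π electrons from ring double bonds plus a heteroatom lone pair. 10 = 4(2)+2, so the system is aromatic and both rings count as aromatic (benzofuran).
The 6-membered ring with one nitrogen has a continuous p-orbital overlap around the ring; 3 ring double bonds give 6 π electrons. 6 = 4(1)+2, so it is aromatic (pyridine).
The 5-membered ring with one N–H has only sp³ atoms, so it is not fully conjugated — not aromatic (pyrrolidine).
3 of the 4 rings are aromatic. Total: 3.

3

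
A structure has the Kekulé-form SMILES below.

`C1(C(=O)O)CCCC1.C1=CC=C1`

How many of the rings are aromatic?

The SMILES encodes a five-membered saturated carbon ring; a four-membered carbon ring with two alternating C=C double bonds.
The 5-membered ring has only sp³ atoms, so it is not fully conjugated — not aromatic (cyclopentane).
The 4-membered ring has only sp² ring atoms; a planar conformation would have a fully conjugated π system of 4 electrons. But 4 = 4(1), which is 4n not 4n+2, so it is not aromatic (cyclobutadiene) — cyclobutadiene is antiaromatic and distorts to a rectangle.
None of the rings are aromatic. Total: 0.

0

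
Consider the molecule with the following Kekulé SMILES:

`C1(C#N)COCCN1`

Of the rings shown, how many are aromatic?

The SMILES encodes a six-membered saturated ring with an oxygen and an N–H nitrogen at positions 1 and 4.
The 6-membered ring with one oxygen and one N–H (1,4) has only sp³ atoms, so it is not fully conjugated — not aromatic (morpholine).

0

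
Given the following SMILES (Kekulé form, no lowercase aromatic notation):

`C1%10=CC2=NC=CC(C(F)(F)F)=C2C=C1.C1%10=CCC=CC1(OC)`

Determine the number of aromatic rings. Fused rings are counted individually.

2

The SMILES encodes two fused six-membered rings, each with three alternating double bonds; one ring is all carbon and the other has one ring nitrogen; a six-membered carbon ring with two isolated C=C double bonds and two sp³ carbons.
The fused 6/6-membered bicyclic (with one nitrogen) is a single π system with 10 sp² atoms and 10 π electrons from ring double bonds. 10 = 4(2)+2, so the system is aromatic and both rings count as aromatic (quinoline).
The 6-membered ring has two sp³ carbons, so it is not fully conjugated — not aromatic (1,4-cyclohexadiene).
2 of the 3 rings are aromatic. Total: 2.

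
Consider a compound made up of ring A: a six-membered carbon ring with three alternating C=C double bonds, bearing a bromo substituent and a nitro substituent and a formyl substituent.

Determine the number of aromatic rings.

Ring A is fully conjugated (every ring atom contributes a p orbital); 3 ring double bonds give 6 π electrons. That satisfies 4n+2 with n=1, so ring A is aromatic (benzene).

1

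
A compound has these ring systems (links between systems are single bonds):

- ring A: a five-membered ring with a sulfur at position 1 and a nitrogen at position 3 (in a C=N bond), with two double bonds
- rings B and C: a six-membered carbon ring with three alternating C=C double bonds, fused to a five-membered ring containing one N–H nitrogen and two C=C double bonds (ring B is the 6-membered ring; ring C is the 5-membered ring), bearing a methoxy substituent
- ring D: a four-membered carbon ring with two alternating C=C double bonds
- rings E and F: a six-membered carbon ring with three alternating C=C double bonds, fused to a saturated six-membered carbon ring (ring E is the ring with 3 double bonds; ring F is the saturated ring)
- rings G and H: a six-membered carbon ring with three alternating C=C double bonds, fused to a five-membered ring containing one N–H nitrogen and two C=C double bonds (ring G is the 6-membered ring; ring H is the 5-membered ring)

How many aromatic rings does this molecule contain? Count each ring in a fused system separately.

6

Ring A has a continuous p-orbital overlap around the ring; 2 ring double bonds (4 π electrons) plus a heteroatom lone pair (2) give 6 π electrons. That satisfies 4n+2 with n=1, so ring A is aromatic (thiazole).
Rings B and C form a fused bicyclic system (with one N–H) with 9 sp² atoms and 10 π electrons from ring double bonds plus a heteroatom lone pair. 10 = 4(2)+2, so the system is aromatic and both rings count as aromatic (indole).
Ring D has only sp² ring atoms; a planar conformation would have a fully conjugated π system of 4 electrons. But 4 = 4(1), which is 4n not 4n+2, so ring D is not aromatic (cyclobutadiene) — cyclobutadiene is antiaromatic and distorts to a rectangle.
Ring E is planar and fully conjugated; 3 ring double bonds give 6 π electrons. 6 = 4(1)+2, so ring E is aromatic (benzene ring).
Ring F has four sp³ carbons, so it is not fully conjugated — not aromatic (cyclohexane ring).
Rings G and H form a fused bicyclic system (with one N–H) with 9 sp² atoms and 10 π electrons from ring double bonds plus a heteroatom lone pair. 10 = 4(2)+2, so the system is aromatic and both rings count as aromatic (indole).
Aromatic: A, B, C, E, G, H. Total: 6.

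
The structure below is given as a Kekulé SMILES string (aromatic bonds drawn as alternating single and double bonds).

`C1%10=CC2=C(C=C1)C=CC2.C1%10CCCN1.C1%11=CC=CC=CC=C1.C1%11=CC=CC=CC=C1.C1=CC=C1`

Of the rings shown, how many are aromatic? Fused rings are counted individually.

1

The SMILES encodes a six-membered carbon ring with three alternating C=C double bonds, fused to a five-membered carbon ring containing one C=C double bond and one sp³ carbon; a five-membered saturated ring of four carbons and one N–H nitrogen; an eight-membered carbon ring with four alternating C=C double bonds; an eight-membered carbon ring with four alternating C=C double bonds; a four-membered carbon ring with two alternating C=C double bonds.
The 6-membered ring is planar and fully conjugated; 3 ring double bonds give 6 π electrons. Since 6 = 4n+2 (n=1), it is aromatic (benzene ring).
The 5-membered ring has one sp³ carbon, so it is not fully conjugated — not aromatic (cyclopentene ring).
The 5-membered ring with one N–H has only sp³ atoms, so it is not fully conjugated — not aromatic (pyrrolidine).
The 8-membered ring has only sp² ring atoms; a planar conformation would have a fully conjugated π system of 8 electrons. But 8 = 4(2), which is 4n not 4n+2, so it is not aromatic (cyclooctatetraene) — cyclooctatetraene distorts into a non-planar tub to avoid antiaromaticity.
The second 8-membered ring has only sp² ring atoms; a planar conformation would have a fully conjugated π system of 8 electrons. But 8 = 4(2), which is 4n not 4n+2, so it is not aromatic (cyclooctatetraene) — cyclooctatetraene distorts into a non-planar tub to avoid antiaromaticity.
The 4-membered ring has only sp² ring atoms; a planar conformation would have a fully conjugated π system of 4 electrons. But 4 = 4(1), which is 4n not 4n+2, so it is not aromatic (cyclobutadiene) — cyclobutadiene is antiaromatic and distorts to a rectangle.
1 of the 6 rings is aromatic. Total: 1.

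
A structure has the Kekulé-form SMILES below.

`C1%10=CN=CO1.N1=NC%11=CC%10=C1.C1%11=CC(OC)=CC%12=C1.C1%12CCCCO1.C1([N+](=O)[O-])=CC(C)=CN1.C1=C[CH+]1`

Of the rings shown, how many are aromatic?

5

The SMILES encodes a five-membered ring with an oxygen at position 1 and a nitrogen at position 3 (in a C=N bond), with two double bonds; a six-membered ring with two adjacent nitrogens and three alternating double bonds; a six-membered carbon ring with three alternating C=C double bonds; a six-membered saturated ring of five carbons and one oxygen; a five-membered ring of four carbons and one nitrogen bearing a hydrogen, with two C=C double bonds; a three-membered all-carbon ring bearing a positive charge on one carbon, with one C=C double bond.
The 5-membered ring with one oxygen and one =N– is fully conjugated (every ring atom contributes a p orbital); 2 ring double bonds (4 π electrons) plus a heteroatom lone pair (2) give 6 π electrons. Since 6 = 4n+2 (n=1), it is aromatic (oxazole).
The 6-membered ring with two nitrogens (1,2) is planar and fully conjugated; 3 ring double bonds give 6 π electrons. 6 = 4(1)+2, so it is aromatic (pyridazine).
The 6-membered ring has a continuous p-orbital overlap around the ring; 3 ring double bonds give 6 π electrons. 6 = 4(1)+2, so it is aromatic (benzene).
The 6-membered ring with one oxygen has only sp³ atoms, so it is not fully conjugated — not aromatic (tetrahydropyran).
The 5-membered ring with one N–H is planar and fully conjugated; 2 ring double bonds (4 π electrons) plus a heteroatom lone pair (2) give 6 π electrons. Since 6 = 4n+2 (n=1), it is aromatic (pyrrole).
The 3-membered ring has a continuous p-orbital overlap around the ring; 1 ring double bond (2 π electrons) plus the carbocation's empty p orbital (0, but keeps the ring conjugated) give 2 π electrons. 2 = 4(0)+2, so it is aromatic (cyclopropenyl cation).
5 of the 6 rings are aromatic. Total: 5.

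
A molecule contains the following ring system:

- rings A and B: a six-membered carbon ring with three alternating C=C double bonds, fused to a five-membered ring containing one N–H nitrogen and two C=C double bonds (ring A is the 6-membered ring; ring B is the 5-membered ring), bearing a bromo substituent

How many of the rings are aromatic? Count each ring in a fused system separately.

Rings A and B form a fused bicyclic system (with one N–H) with 9 sp² atoms and 10 π electrons from ring double bonds plus a heteroatom lone pair. 10 = 4(2)+2, so the system is aromatic and both rings count as aromatic (indole).
Aromatic: A, B. Total: 2.

2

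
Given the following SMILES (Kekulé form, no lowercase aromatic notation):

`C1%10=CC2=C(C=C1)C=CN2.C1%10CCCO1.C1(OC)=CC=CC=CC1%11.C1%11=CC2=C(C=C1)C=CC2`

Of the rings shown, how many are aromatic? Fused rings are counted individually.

3

The SMILES encodes a six-membered carbon ring with three alternating C=C double bonds, fused to a five-membered ring containing one N–H nitrogen and two C=C double bonds; a five-membered saturated ring of four carbons and one oxygen; a seven-membered carbon ring with three C=C double bonds and one sp³ carbon; a six-membered carbon ring with three alternating C=C double bonds, fused to a five-membered carbon ring containing one C=C double bond and one sp³ carbon.
The fused 6/5-membered bicyclic (with one N–H) is a single π system with 9 sp² atoms and 10 π electrons from ring double bonds plus a heteroatom lone pair. 10 = 4(2)+2, so the system is aromatic and both rings count as aromatic (indole).
The 5-membered ring with one oxygen has only sp³ atoms, so it is not fully conjugated — not aromatic (tetrahydrofuran).
The 7-membered ring has one sp³ carbon, so it is not fully conjugated — not aromatic (cycloheptatriene).
The 6-membered ring is planar and fully conjugated; 3 ring double bonds give 6 π electrons. Since 6 = 4n+2 (n=1), it is aromatic (benzene ring).
The 5-membered ring has one sp³ carbon, so it is not fully conjugated — not aromatic (cyclopentene ring).
3 of the 6 rings are aromatic. Total: 3.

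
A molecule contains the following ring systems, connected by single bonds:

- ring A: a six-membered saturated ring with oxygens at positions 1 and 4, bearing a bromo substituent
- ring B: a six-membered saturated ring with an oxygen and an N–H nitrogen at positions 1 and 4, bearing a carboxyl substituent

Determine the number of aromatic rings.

0

Ring A has only sp³ atoms, so it is not fully conjugated — not aromatic (1,4-dioxane).
Ring B has only sp³ atoms, so it is not fully conjugated — not aromatic (morpholine).
No ring is aromatic. Total: 0.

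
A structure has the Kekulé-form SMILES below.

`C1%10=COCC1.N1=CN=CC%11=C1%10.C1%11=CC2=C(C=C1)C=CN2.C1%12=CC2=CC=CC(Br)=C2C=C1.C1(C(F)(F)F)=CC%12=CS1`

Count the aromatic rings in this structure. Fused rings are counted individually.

6

The SMILES encodes a five-membered ring of four carbons and one oxygen, with one C=C double bond and two sp³ carbons; a six-membered ring with nitrogens at positions 1 and 3 and three alternating double bonds; a six-membered carbon ring with three alternating C=C double bonds, fused to a five-membered ring containing one N–H nitrogen and two C=C double bonds; two fused six-membered carbon rings, each with three alternating C=C double bonds; a five-membered ring of four carbons and one sulfur, with two C=C double bonds.
The 5-membered ring with one oxygen has two sp³ carbons, so it is not fully conjugated — not aromatic (2,3-dihydrofuran).
The 6-membered ring with two nitrogens (1,3) is planar and fully conjugated; 3 ring double bonds give 6 π electrons. Since 6 = 4n+2 (n=1), it is aromatic (pyrimidine).
The fused 6/5-membered bicyclic (with one N–H) is a single π system with 9 sp² atoms and 10 π electrons from ring double bonds plus a heteroatom lone pair. 10 = 4(2)+2, so the system is aromatic and both rings count as aromatic (indole).
The fused 6/6-membered bicyclic is a single π system with 10 sp² atoms and 10 π electrons from ring double bonds. 10 = 4(2)+2, so the system is aromatic and both rings count as aromatic (naphthalene).
The 5-membered ring with one sulfur is planar and fully conjugated; 2 ring double bonds (4 π electrons) plus a heteroatom lone pair (2) give 6 π electrons. Since 6 = 4n+2 (n=1), it is aromatic (thiophene).
6 of the 7 rings are aromatic. Total: 6.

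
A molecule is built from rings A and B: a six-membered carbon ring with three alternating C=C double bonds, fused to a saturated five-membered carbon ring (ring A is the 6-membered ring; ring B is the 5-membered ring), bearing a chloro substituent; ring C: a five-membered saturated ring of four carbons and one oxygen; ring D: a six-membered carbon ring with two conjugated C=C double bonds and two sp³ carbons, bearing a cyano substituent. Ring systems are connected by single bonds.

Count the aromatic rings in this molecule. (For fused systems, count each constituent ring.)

1

Ring A is fully conjugated (every ring atom contributes a p orbital); 3 ring double bonds give 6 π electrons. That satisfies 4n+2 with n=1, so ring A is aromatic (benzene ring).
Ring B has three sp³ carbons, so it is not fully conjugated — not aromatic (cyclopentane ring).
Ring C has only sp³ atoms, so it is not fully conjugated — not aromatic (tetrahydrofuran).
Ring D has two sp³ carbons, so it is not fully conjugated — not aromatic (1,3-cyclohexadiene).
Aromatic: A. Total: 1.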